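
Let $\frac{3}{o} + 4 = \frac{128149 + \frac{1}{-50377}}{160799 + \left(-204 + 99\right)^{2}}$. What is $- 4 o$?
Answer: $\frac{25967932944}{7042037105} \approx 3.6876$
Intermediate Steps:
$o = - \frac{6491983236}{7042037105}$ ($o = \frac{3}{-4 + \frac{128149 + \frac{1}{-50377}}{160799 + \left(-204 + 99\right)^{2}}} = \frac{3}{-4 + \frac{128149 - \frac{1}{50377}}{160799 + \left(-105\right)^{2}}} = \frac{3}{-4 + \frac{6455762172}{50377 \left(160799 + 11025\right)}} = \frac{3}{-4 + \frac{6455762172}{50377 \cdot 171824}} = \frac{3}{-4 + \frac{6455762172}{50377} \cdot \frac{1}{171824}} = \frac{3}{-4 + \frac{1613940543}{2163994412}} = \frac{3}{- \frac{7042037105}{2163994412}} = 3 \left(- \frac{2163994412}{7042037105}\right) = - \frac{6491983236}{7042037105} \approx -0.92189$)
$- 4 o = \left(-4\right) \left(- \frac{6491983236}{7042037105}\right) = \frac{25967932944}{7042037105}$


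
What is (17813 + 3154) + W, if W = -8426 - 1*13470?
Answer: -929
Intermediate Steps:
W = -21896 (W = -8426 - 13470 = -21896)
(17813 + 3154) + W = (17813 + 3154) - 21896 = 20967 - 21896 = -929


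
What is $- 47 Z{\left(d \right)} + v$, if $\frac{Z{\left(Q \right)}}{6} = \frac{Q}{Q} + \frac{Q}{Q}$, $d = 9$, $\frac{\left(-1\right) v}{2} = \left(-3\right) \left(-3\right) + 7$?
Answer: $-596$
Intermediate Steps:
$v = -32$ ($v = - 2 \left(\left(-3\right) \left(-3\right) + 7\right) = - 2 \left(9 + 7\right) = \left(-2\right) 16 = -32$)
$Z{\left(Q \right)} = 12$ ($Z{\left(Q \right)} = 6 \left(\frac{Q}{Q} + \frac{Q}{Q}\right) = 6 \left(1 + 1\right) = 6 \cdot 2 = 12$)
$- 47 Z{\left(d \right)} + v = \left(-47\right) 12 - 32 = -564 - 32 = -596$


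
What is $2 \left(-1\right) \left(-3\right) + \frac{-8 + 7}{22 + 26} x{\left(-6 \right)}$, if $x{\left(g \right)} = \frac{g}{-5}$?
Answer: $\frac{239}{40} \approx 5.975$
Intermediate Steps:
$x{\left(g \right)} = - \frac{g}{5}$ ($x{\left(g \right)} = g \left(- \frac{1}{5}\right) = - \frac{g}{5}$)
$2 \left(-1\right) \left(-3\right) + \frac{-8 + 7}{22 + 26} x{\left(-6 \right)} = 2 \left(-1\right) \left(-3\right) + \frac{-8 + 7}{22 + 26} \left(\left(- \frac{1}{5}\right) \left(-6\right)\right) = \left(-2\right) \left(-3\right) + - \frac{1}{48} \cdot \frac{6}{5} = 6 + \left(-1\right) \frac{1}{48} \cdot \frac{6}{5} = 6 - \frac{1}{40} = \frac{239}{40}$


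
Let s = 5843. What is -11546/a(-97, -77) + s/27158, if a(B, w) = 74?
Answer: -4231539/27158 ≈ -155.81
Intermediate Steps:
-11546/a(-97, -77) + s/27158 = -11546/74 + 5843/27158 = -11546*1/74 + 5843*(1/27158) = -5773/37 + 5843/27158 = -4231539/27158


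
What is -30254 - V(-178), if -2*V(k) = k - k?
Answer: -30254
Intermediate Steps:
V(k) = 0 (V(k) = -(k - k)/2 = -½*0 = 0)
-30254 - V(-178) = -30254 - 1*0 = -30254 + 0 = -30254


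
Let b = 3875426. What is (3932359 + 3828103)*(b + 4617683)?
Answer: 65910449656358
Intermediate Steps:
(3932359 + 3828103)*(b + 4617683) = (3932359 + 3828103)*(3875426 + 4617683) = 7760462*8493109 = 65910449656358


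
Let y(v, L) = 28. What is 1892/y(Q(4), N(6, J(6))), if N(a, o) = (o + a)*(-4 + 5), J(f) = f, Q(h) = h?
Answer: 473/7 ≈ 67.571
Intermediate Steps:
N(a, o) = a + o (N(a, o) = (a + o)*1 = a + o)
1892/y(Q(4), N(6, J(6))) = 1892/28 = 1892*(1/28) = 473/7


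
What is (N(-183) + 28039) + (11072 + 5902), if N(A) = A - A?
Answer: 45013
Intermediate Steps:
N(A) = 0
(N(-183) + 28039) + (11072 + 5902) = (0 + 28039) + (11072 + 5902) = 28039 + 16974 = 45013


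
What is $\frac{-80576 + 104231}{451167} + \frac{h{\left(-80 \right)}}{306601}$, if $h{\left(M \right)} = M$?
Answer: $\frac{2405517765}{46109417789} \approx 0.05217$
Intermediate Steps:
$\frac{-80576 + 104231}{451167} + \frac{h{\left(-80 \right)}}{306601} = \frac{-80576 + 104231}{451167} - \frac{80}{306601} = 23655 \cdot \frac{1}{451167} - \frac{80}{306601} = \frac{7885}{150389} - \frac{80}{306601} = \frac{2405517765}{46109417789}$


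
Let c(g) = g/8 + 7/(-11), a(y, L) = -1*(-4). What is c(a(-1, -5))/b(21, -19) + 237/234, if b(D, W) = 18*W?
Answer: 33035/32604 ≈ 1.0132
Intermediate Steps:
a(y, L) = 4
c(g) = -7/11 + g/8 (c(g) = g*(⅛) + 7*(-1/11) = g/8 - 7/11 = -7/11 + g/8)
c(a(-1, -5))/b(21, -19) + 237/234 = (-7/11 + (⅛)*4)/((18*(-19))) + 237/234 = (-7/11 + ½)/(-342) + 237*(1/234) = -3/22*(-1/342) + 79/78 = 1/2508 + 79/78 = 33035/32604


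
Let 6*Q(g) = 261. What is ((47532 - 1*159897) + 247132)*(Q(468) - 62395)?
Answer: -16805849201/2 ≈ -8.4029e+9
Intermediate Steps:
Q(g) = 87/2 (Q(g) = (1/6)*261 = 87/2)
((47532 - 1*159897) + 247132)*(Q(468) - 62395) = ((47532 - 1*159897) + 247132)*(87/2 - 62395) = ((47532 - 159897) + 247132)*(-124703/2) = (-112365 + 247132)*(-124703/2) = 134767*(-124703/2) = -16805849201/2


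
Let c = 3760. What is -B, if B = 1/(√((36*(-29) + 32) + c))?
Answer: -√687/1374 ≈ -0.019076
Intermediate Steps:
B = √687/1374 (B = 1/(√((36*(-29) + 32) + 3760)) = 1/(√((-1044 + 32) + 3760)) = 1/(√(-1012 + 3760)) = 1/(√2748) = 1/(2*√687) = √687/1374 ≈ 0.019076)
-B = -√687/1374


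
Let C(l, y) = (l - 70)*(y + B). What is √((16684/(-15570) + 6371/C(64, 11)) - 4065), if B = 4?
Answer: I*√111430886410/5190 ≈ 64.318*I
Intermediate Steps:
C(l, y) = (-70 + l)*(4 + y) (C(l, y) = (l - 70)*(y + 4) = (-70 + l)*(4 + y))
√((16684/(-15570) + 6371/C(64, 11)) - 4065) = √((16684/(-15570) + 6371/(-280 - 70*11 + 4*64 + 64*11)) - 4065) = √((16684*(-1/15570) + 6371/(-280 - 770 + 256 + 704)) - 4065) = √((-8342/7785 + 6371/(-90)) - 4065) = √((-8342/7785 + 6371*(-1/90)) - 4065) = √((-8342/7785 - 6371/90) - 4065) = √(-1118867/15570 - 4065) = √(-64410917/15570) = I*√111430886410/5190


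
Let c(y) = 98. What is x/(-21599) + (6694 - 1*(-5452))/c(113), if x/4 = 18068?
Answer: 127629399/1058351 ≈ 120.59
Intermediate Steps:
x = 72272 (x = 4*18068 = 72272)
x/(-21599) + (6694 - 1*(-5452))/c(113) = 72272/(-21599) + (6694 - 1*(-5452))/98 = 72272*(-1/21599) + (6694 + 5452)*(1/98) = -72272/21599 + 12146*(1/98) = -72272/21599 + 6073/49 = 127629399/1058351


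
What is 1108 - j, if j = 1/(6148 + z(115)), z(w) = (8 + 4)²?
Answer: 6971535/6292 ≈ 1108.0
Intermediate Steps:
z(w) = 144 (z(w) = 12² = 144)
j = 1/6292 (j = 1/(6148 + 144) = 1/6292 ≈ 0.00015893)
1108 - j = 1108 - 1*1/6292 = 1108 - 1/6292 = 6971535/6292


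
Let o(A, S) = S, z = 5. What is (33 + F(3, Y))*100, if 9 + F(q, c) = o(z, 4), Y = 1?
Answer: 2800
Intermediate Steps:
F(q, c) = -5 (F(q, c) = -9 + 4 = -5)
(33 + F(3, Y))*100 = (33 - 5)*100 = 28*100 = 2800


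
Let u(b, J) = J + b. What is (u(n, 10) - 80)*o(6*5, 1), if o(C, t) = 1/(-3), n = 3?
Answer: 67/3 ≈ 22.333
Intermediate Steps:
o(C, t) = -⅓
(u(n, 10) - 80)*o(6*5, 1) = ((10 + 3) - 80)*(-⅓) = (13 - 80)*(-⅓) = -67*(-⅓) = 67/3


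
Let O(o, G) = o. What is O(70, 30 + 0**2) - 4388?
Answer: -4318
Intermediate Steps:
O(70, 30 + 0**2) - 4388 = 70 - 4388 = -4318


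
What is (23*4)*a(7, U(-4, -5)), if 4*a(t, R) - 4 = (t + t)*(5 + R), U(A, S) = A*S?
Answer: 8142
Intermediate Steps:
a(t, R) = 1 + t*(5 + R)/2 (a(t, R) = 1 + ((t + t)*(5 + R))/4 = 1 + ((2*t)*(5 + R))/4 = 1 + (2*t*(5 + R))/4 = 1 + t*(5 + R)/2)
(23*4)*a(7, U(-4, -5)) = (23*4)*(1 + (5/2)*7 + (½)*(-4*(-5))*7) = 92*(1 + 35/2 + (½)*20*7) = 92*(1 + 35/2 + 70) = 92*(177/2) = 8142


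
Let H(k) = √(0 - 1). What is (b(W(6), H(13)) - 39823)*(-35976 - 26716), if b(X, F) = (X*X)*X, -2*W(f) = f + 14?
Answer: 2559275516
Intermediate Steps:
W(f) = -7 - f/2 (W(f) = -(f + 14)/2 = -(14 + f)/2 = -7 - f/2)
H(k) = I (H(k) = √(-1) = I)
b(X, F) = X³ (b(X, F) = X²*X = X³)
(b(W(6), H(13)) - 39823)*(-35976 - 26716) = ((-7 - ½*6)³ - 39823)*(-35976 - 26716) = ((-7 - 3)³ - 39823)*(-62692) = ((-10)³ - 39823)*(-62692) = (-1000 - 39823)*(-62692) = -40823*(-62692) = 2559275516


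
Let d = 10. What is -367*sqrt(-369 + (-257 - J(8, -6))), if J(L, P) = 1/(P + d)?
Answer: -367*I*sqrt(2505)/2 ≈ -9184.2*I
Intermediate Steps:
J(L, P) = 1/(10 + P) (J(L, P) = 1/(P + 10) = 1/(10 + P))
-367*sqrt(-369 + (-257 - J(8, -6))) = -367*sqrt(-369 + (-257 - 1/(10 - 6))) = -367*sqrt(-369 + (-257 - 1/4)) = -367*sqrt(-369 - 1029/4) = -367*I*sqrt(2505)/2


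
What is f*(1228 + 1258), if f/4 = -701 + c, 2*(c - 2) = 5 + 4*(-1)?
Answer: -6945884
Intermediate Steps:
c = 5/2 (c = 2 + (5 + 4*(-1))/2 = 2 + (5 - 4)/2 = 2 + (½)*1 = 2 + ½ = 5/2 ≈ 2.5000)
f = -2794 (f = 4*(-701 + 5/2) = 4*(-1397/2) = -2794)
f*(1228 + 1258) = -2794*(1228 + 1258) = -2794*2486 = -6945884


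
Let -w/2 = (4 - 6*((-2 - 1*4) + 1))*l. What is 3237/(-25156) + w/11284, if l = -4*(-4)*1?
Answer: -15974009/70965076 ≈ -0.22510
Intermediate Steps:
l = 16 (l = 16*1 = 16)
w = -1088 (w = -2*(4 - 6*((-2 - 1*4) + 1))*16 = -2*(4 - 6*((-2 - 4) + 1))*16 = -2*(4 - 6*(-6 + 1))*16 = -2*(4 - 6*(-5))*16 = -2*(4 + 30)*16 = -68*16 = -2*544 = -1088)
3237/(-25156) + w/11284 = 3237/(-25156) - 1088/11284 = 3237*(-1/25156) - 1088*1/11284 = -3237/25156 - 272/2821 = -15974009/70965076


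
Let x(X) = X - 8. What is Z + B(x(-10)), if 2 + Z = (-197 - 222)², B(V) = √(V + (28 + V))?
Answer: 175559 + 2*I*√2 ≈ 1.7556e+5 + 2.8284*I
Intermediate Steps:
x(X) = -8 + X
B(V) = √(28 + 2*V)
Z = 175559 (Z = -2 + (-197 - 222)² = -2 + (-419)² = -2 + 175561 = 175559)
Z + B(x(-10)) = 175559 + √(28 + 2*(-8 - 10)) = 175559 + √(28 + 2*(-18)) = 175559 + √(28 - 36) = 175559 + √(-8) = 175559 + 2*I*√2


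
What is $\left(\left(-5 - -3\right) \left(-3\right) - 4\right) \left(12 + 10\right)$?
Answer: $44$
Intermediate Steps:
$\left(\left(-5 - -3\right) \left(-3\right) - 4\right) \left(12 + 10\right) = \left(\left(-5 + 3\right) \left(-3\right) - 4\right) 22 = \left(\left(-2\right) \left(-3\right) - 4\right) 22 = \left(6 - 4\right) 22 = 2 \cdot 22 = 44$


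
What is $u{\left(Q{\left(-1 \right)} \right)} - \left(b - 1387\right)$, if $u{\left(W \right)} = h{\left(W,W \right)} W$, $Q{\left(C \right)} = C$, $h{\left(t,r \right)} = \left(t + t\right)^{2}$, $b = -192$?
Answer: $1575$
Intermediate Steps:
$h{\left(t,r \right)} = 4 t^{2}$ ($h{\left(t,r \right)} = \left(2 t\right)^{2} = 4 t^{2}$)
$u{\left(W \right)} = 4 W^{3}$ ($u{\left(W \right)} = 4 W^{2} W = 4 W^{3}$)
$u{\left(Q{\left(-1 \right)} \right)} - \left(b - 1387\right) = 4 \left(-1\right)^{3} - \left(-192 - 1387\right) = 4 \left(-1\right) - \left(-192 - 1387\right) = -4 - -1579 = -4 + 1579 = 1575$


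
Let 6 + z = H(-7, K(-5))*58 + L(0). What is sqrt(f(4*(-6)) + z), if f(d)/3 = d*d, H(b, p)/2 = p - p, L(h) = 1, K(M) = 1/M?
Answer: sqrt(1723) ≈ 41.509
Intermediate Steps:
K(M) = 1/M
H(b, p) = 0 (H(b, p) = 2*(p - p) = 2*0 = 0)
z = -5 (z = -6 + (0*58 + 1) = -6 + (0 + 1) = -6 + 1 = -5)
f(d) = 3*d**2 (f(d) = 3*(d*d) = 3*d**2)
sqrt(f(4*(-6)) + z) = sqrt(3*(4*(-6))**2 - 5) = sqrt(3*(-24)**2 - 5) = sqrt(3*576 - 5) = sqrt(1728 - 5) = sqrt(1723)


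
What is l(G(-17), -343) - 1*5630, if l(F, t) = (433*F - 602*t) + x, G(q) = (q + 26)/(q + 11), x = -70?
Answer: 400273/2 ≈ 2.0014e+5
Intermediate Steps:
G(q) = (26 + q)/(11 + q)
l(F, t) = -70 - 602*t + 433*F (l(F, t) = (433*F - 602*t) - 70 = (-602*t + 433*F) - 70 = -70 - 602*t + 433*F)
l(G(-17), -343) - 1*5630 = (-70 - 602*(-343) + 433*((26 - 17)/(11 - 17))) - 1*5630 = (-70 + 206486 + 433*(9/(-6))) - 5630 = (-70 + 206486 + 433*(-1/6*9)) - 5630 = (-70 + 206486 + 433*(-3/2)) - 5630 = (-70 + 206486 - 1299/2) - 5630 = 411533/2 - 5630 = 400273/2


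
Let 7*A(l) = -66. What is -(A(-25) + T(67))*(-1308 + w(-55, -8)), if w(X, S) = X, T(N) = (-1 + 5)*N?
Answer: 2467030/7 ≈ 3.5243e+5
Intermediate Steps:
A(l) = -66/7 (A(l) = (⅐)*(-66) = -66/7)
T(N) = 4*N
-(A(-25) + T(67))*(-1308 + w(-55, -8)) = -(-66/7 + 4*67)*(-1308 - 55) = -(-66/7 + 268)*(-1363) = -1810*(-1363)/7 = -1*(-2467030/7) = 2467030/7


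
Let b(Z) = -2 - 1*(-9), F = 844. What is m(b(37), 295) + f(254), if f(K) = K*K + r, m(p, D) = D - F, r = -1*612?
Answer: 63355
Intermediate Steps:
r = -612
b(Z) = 7 (b(Z) = -2 + 9 = 7)
m(p, D) = -844 + D (m(p, D) = D - 1*844 = D - 844 = -844 + D)
f(K) = -612 + K**2 (f(K) = K*K - 612 = K**2 - 612 = -612 + K**2)
m(b(37), 295) + f(254) = (-844 + 295) + (-612 + 254**2) = -549 + (-612 + 64516) = -549 + 63904 = 63355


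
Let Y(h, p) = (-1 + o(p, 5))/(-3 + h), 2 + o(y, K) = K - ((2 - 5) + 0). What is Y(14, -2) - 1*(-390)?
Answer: 4295/11 ≈ 390.45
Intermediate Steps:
o(y, K) = 1 + K (o(y, K) = -2 + (K - ((2 - 5) + 0)) = -2 + (K - (-3 + 0)) = -2 + (K - 1*(-3)) = -2 + (K + 3) = -2 + (3 + K) = 1 + K)
Y(h, p) = 5/(-3 + h) (Y(h, p) = (-1 + (1 + 5))/(-3 + h) = (-1 + 6)/(-3 + h) = 5/(-3 + h))
Y(14, -2) - 1*(-390) = 5/(-3 + 14) - 1*(-390) = 5/11 + 390 = 4295/11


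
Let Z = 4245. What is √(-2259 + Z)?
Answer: √1986 ≈ 44.565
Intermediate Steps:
√(-2259 + Z) = √(-2259 + 4245) = √1986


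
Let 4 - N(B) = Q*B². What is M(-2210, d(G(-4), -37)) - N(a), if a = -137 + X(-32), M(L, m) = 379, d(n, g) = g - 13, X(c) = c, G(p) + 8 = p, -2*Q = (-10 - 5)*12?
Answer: 2570865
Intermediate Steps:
Q = 90 (Q = -(-10 - 5)*12/2 = -(-15)*12/2 = -½*(-180) = 90)
G(p) = -8 + p
d(n, g) = -13 + g
a = -169 (a = -137 - 32 = -169)
N(B) = 4 - 90*B²
M(-2210, d(G(-4), -37)) - N(a) = 379 - (4 - 90*(-169)²) = 379 - (4 - 90*28561) = 379 - (4 - 2570490) = 379 - 1*(-2570486) = 379 + 2570486 = 2570865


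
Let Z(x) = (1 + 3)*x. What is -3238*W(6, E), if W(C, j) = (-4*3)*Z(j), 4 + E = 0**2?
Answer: -621696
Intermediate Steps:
E = -4 (E = -4 + 0**2 = -4 + 0 = -4)
Z(x) = 4*x
W(C, j) = -48*j (W(C, j) = (-4*3)*(4*j) = -48*j)
-3238*W(6, E) = -(-155424)*(-4) = -3238*192 = -621696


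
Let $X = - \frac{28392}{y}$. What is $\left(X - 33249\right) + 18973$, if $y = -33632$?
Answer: $- \frac{60012755}{4204} \approx -14275.0$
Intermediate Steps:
$X = \frac{3549}{4204}$ ($X = - \frac{28392}{-33632} = \left(-28392\right) \left(- \frac{1}{33632}\right) = \frac{3549}{4204} \approx 0.8442$)
$\left(X - 33249\right) + 18973 = \left(\frac{3549}{4204} - 33249\right) + 18973 = - \frac{139775247}{4204} + 18973 = - \frac{60012755}{4204}$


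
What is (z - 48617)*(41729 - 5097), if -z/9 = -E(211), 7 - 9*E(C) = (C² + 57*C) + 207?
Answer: -3859730680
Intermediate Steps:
E(C) = -200/9 - 19*C/3 - C²/9 (E(C) = 7/9 - ((C² + 57*C) + 207)/9 = 7/9 - (207 + C² + 57*C)/9 = 7/9 + (-23 - 19*C/3 - C²/9) = -200/9 - 19*C/3 - C²/9)
z = -56748 (z = -(-9)*(-200/9 - 19/3*211 - ⅑*211²) = -(-9)*(-200/9 - 4009/3 - ⅑*44521) = -(-9)*(-200/9 - 4009/3 - 44521/9) = -(-9)*(-18916)/3 = -9*18916/3 = -56748)
(z - 48617)*(41729 - 5097) = (-56748 - 48617)*(41729 - 5097) = -105365*36632 = -3859730680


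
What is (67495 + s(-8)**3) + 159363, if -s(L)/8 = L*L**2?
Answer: 68719703594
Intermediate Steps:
s(L) = -8*L**3 (s(L) = -8*L*L**2 = -8*L**3)
(67495 + s(-8)**3) + 159363 = (67495 + (-8*(-8)**3)**3) + 159363 = (67495 + (-8*(-512))**3) + 159363 = (67495 + 4096**3) + 159363 = (67495 + 68719476736) + 159363 = 68719544231 + 159363 = 68719703594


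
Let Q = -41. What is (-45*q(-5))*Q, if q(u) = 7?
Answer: 12915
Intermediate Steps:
(-45*q(-5))*Q = -45*7*(-41) = -315*(-41) = 12915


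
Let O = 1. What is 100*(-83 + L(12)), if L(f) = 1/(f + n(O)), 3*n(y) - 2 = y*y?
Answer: -107800/13 ≈ -8292.3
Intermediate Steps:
n(y) = 2/3 + y**2/3 (n(y) = 2/3 + (y*y)/3 = 2/3 + y**2/3)
L(f) = 1/(1 + f) (L(f) = 1/(f + (2/3 + (1/3)*1**2)) = 1/(f + (2/3 + (1/3)*1)) = 1/(f + (2/3 + 1/3)) = 1/(f + 1) = 1/(1 + f))
100*(-83 + L(12)) = 100*(-83 + 1/(1 + 12)) = 100*(-83 + 1/13) = 100*(-1078/13) = -107800/13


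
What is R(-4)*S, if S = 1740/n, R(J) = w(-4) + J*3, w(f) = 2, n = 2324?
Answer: -4350/581 ≈ -7.4871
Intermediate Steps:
R(J) = 2 + 3*J (R(J) = 2 + J*3 = 2 + 3*J)
S = 435/581 (S = 1740/2324 = 1740*(1/2324) = 435/581 ≈ 0.74871)
R(-4)*S = (2 + 3*(-4))*(435/581) = (2 - 12)*(435/581) = -10*435/581 = -4350/581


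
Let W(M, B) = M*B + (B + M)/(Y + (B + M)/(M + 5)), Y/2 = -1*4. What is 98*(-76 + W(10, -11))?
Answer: -2204118/121 ≈ -18216.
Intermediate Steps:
Y = -8 (Y = 2*(-1*4) = 2*(-4) = -8)
W(M, B) = B*M + (B + M)/(-8 + (B + M)/(5 + M)) (W(M, B) = M*B + (B + M)/(-8 + (B + M)/(M + 5)) = B*M + (B + M)/(-8 + (B + M)/(5 + M)))
98*(-76 + W(10, -11)) = 98*(-76 + (10² + 5*(-11) + 5*10 + 10*(-11)² - 39*(-11)*10 - 7*(-11)*10²)/(-40 - 11 - 7*10)) = 98*(-76 + (100 - 55 + 50 + 10*121 + 4290 - 7*(-11)*100)/(-40 - 11 - 70)) = 98*(-76 + (100 - 55 + 50 + 1210 + 4290 + 7700)/(-121)) = 98*(-76 - 1/121*13295) = 98*(-76 - 13295/121) = 98*(-22491/121) = -2204118/121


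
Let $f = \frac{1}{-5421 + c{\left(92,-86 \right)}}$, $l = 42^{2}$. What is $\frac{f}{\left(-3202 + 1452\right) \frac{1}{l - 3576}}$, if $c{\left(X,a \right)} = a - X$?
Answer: $- \frac{906}{4899125} \approx -0.00018493$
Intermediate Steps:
$l = 1764$
$f = - \frac{1}{5599}$ ($f = \frac{1}{-5421 - 178} = \frac{1}{-5599} = - \frac{1}{5599} \approx -0.0001786$)
$\frac{f}{\left(-3202 + 1452\right) \frac{1}{l - 3576}} = - \frac{1}{5599 \frac{-3202 + 1452}{1764 - 3576}} = - \frac{1}{5599 \left(- \frac{1750}{-1812}\right)} = - \frac{1}{5599 \left(\left(-1750\right) \left(- \frac{1}{1812}\right)\right)} = - \frac{1}{5599 \cdot \frac{875}{906}} = \left(- \frac{1}{5599}\right) \frac{906}{875} = - \frac{906}{4899125}$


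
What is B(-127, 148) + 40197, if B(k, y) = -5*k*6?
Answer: 44007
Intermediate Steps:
B(k, y) = -30*k
B(-127, 148) + 40197 = -30*(-127) + 40197 = 3810 + 40197 = 44007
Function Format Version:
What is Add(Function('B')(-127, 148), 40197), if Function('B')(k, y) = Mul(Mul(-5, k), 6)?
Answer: 44007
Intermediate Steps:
Function('B')(k, y) = Mul(-30, k)
Add(Function('B')(-127, 148), 40197) = Add(Mul(-30, -127), 40197) = Add(3810, 40197) = 44007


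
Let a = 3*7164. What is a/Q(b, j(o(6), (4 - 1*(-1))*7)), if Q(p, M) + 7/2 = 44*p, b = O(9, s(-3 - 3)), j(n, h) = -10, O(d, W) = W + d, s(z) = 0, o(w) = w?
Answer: 42984/785 ≈ 54.757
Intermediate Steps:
b = 9 (b = 0 + 9 = 9)
Q(p, M) = -7/2 + 44*p
a = 21492
a/Q(b, j(o(6), (4 - 1*(-1))*7)) = 21492/(-7/2 + 44*9) = 21492/(-7/2 + 396) = 21492/(785/2) = 21492*(2/785) = 42984/785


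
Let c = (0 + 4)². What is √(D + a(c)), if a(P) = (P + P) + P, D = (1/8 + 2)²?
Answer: √3361/8 ≈ 7.2468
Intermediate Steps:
c = 16 (c = 4² = 16)
D = 289/64 (D = (⅛ + 2)² = (17/8)² = 289/64 ≈ 4.5156)
a(P) = 3*P (a(P) = 2*P + P = 3*P)
√(D + a(c)) = √(289/64 + 3*16) = √(289/64 + 48) = √(3361/64) = √3361/8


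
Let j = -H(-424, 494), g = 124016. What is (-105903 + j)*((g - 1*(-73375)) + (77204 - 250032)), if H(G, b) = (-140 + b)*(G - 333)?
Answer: 3981048225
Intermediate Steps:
H(G, b) = (-333 + G)*(-140 + b) (H(G, b) = (-140 + b)*(-333 + G) = (-333 + G)*(-140 + b))
j = 267978 (j = -(46620 - 333*494 - 140*(-424) - 424*494) = -(46620 - 164502 + 59360 - 209456) = -1*(-267978) = 267978)
(-105903 + j)*((g - 1*(-73375)) + (77204 - 250032)) = (-105903 + 267978)*((124016 - 1*(-73375)) + (77204 - 250032)) = 162075*((124016 + 73375) - 172828) = 162075*(197391 - 172828) = 162075*24563 = 3981048225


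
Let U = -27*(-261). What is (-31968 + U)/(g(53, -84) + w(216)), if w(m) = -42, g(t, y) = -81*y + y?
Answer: -2769/742 ≈ -3.7318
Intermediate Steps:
g(t, y) = -80*y
U = 7047
(-31968 + U)/(g(53, -84) + w(216)) = (-31968 + 7047)/(-80*(-84) - 42) = -24921/(6720 - 42) = -24921/6678 = -24921*1/6678 = -2769/742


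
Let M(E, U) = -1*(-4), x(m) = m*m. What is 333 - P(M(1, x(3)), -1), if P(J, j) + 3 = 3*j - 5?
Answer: 344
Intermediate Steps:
x(m) = m**2
M(E, U) = 4
P(J, j) = -8 + 3*j (P(J, j) = -3 + (3*j - 5) = -3 + (-5 + 3*j) = -8 + 3*j)
333 - P(M(1, x(3)), -1) = 333 - (-8 + 3*(-1)) = 333 - (-8 - 3) = 333 - 1*(-11) = 333 + 11 = 344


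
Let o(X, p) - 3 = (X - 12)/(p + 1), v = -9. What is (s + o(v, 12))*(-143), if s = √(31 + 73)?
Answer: -198 - 286*√26 ≈ -1656.3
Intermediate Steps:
s = 2*√26 (s = √104 = 2*√26 ≈ 10.198)
o(X, p) = 3 + (-12 + X)/(1 + p) (o(X, p) = 3 + (X - 12)/(p + 1) = 3 + (-12 + X)/(1 + p))
(s + o(v, 12))*(-143) = (2*√26 + (-9 - 9 + 3*12)/(1 + 12))*(-143) = (2*√26 + (-9 - 9 + 36)/13)*(-143) = (2*√26 + (1/13)*18)*(-143) = (2*√26 + 18/13)*(-143) = (18/13 + 2*√26)*(-143) = -198 - 286*√26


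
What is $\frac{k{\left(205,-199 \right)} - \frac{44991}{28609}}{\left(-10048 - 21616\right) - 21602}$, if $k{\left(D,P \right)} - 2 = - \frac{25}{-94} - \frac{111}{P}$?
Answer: $- \frac{669554343}{28505830109764} \approx -2.3488 \cdot 10^{-5}$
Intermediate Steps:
$k{\left(D,P \right)} = \frac{213}{94} - \frac{111}{P}$ ($k{\left(D,P \right)} = 2 - \left(- \frac{25}{94} + \frac{111}{P}\right) = 2 + \left(\frac{25}{94} - \frac{111}{P}\right) = \frac{213}{94} - \frac{111}{P}$)
$\frac{k{\left(205,-199 \right)} - \frac{44991}{28609}}{\left(-10048 - 21616\right) - 21602} = \frac{\left(\frac{213}{94} - \frac{111}{-199}\right) - \frac{44991}{28609}}{\left(-10048 - 21616\right) - 21602} = \frac{\left(\frac{213}{94} - - \frac{111}{199}\right) - \frac{44991}{28609}}{\left(-10048 - 21616\right) - 21602} = \frac{\left(\frac{213}{94} + \frac{111}{199}\right) - \frac{44991}{28609}}{-31664 - 21602} = \frac{\frac{52821}{18706} - \frac{44991}{28609}}{-53266} = \frac{669554343}{535159954} \left(- \frac{1}{53266}\right) = - \frac{669554343}{28505830109764}$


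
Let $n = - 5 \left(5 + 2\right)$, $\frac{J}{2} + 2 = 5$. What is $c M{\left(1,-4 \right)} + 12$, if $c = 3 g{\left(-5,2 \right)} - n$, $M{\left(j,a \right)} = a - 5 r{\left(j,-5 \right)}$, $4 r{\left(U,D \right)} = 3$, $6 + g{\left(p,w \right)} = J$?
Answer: $- \frac{1037}{4} \approx -259.25$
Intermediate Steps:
$J = 6$ ($J = -4 + 2 \cdot 5 = -4 + 10 = 6$)
$g{\left(p,w \right)} = 0$ ($g{\left(p,w \right)} = -6 + 6 = 0$)
$r{\left(U,D \right)} = \frac{3}{4}$ ($r{\left(U,D \right)} = \frac{1}{4} \cdot 3 = \frac{3}{4}$)
$n = -35$ ($n = \left(-5\right) 7 = -35$)
$M{\left(j,a \right)} = - \frac{15}{4} + a$ ($M{\left(j,a \right)} = a - \frac{15}{4} = - \frac{15}{4} + a$)
$c = 35$ ($c = 3 \cdot 0 - -35 = 0 + 35 = 35$)
$c M{\left(1,-4 \right)} + 12 = 35 \left(- \frac{15}{4} - 4\right) + 12 = 35 \left(- \frac{31}{4}\right) + 12 = - \frac{1085}{4} + 12 = - \frac{1037}{4}$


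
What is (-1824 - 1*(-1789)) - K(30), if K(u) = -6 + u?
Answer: -59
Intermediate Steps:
(-1824 - 1*(-1789)) - K(30) = (-1824 - 1*(-1789)) - (-6 + 30) = (-1824 + 1789) - 1*24 = -35 - 24 = -59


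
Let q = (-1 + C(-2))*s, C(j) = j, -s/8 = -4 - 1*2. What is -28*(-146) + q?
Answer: 3944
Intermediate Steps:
s = 48 (s = -8*(-4 - 1*2) = -8*(-4 - 2) = -8*(-6) = 48)
q = -144 (q = (-1 - 2)*48 = -3*48 = -144)
-28*(-146) + q = -28*(-146) - 144 = 4088 - 144 = 3944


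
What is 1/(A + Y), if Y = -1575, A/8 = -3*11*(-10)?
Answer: 1/1065 ≈ 0.00093897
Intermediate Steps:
A = 2640 (A = 8*(-3*11*(-10)) = 8*(-33*(-10)) = 8*330 = 2640)
1/(A + Y) = 1/(2640 - 1575) = 1/1065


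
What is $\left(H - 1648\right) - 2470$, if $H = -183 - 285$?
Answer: $-4586$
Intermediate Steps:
$H = -468$
$\left(H - 1648\right) - 2470 = \left(-468 - 1648\right) - 2470 = -2116 - 2470 = -4586$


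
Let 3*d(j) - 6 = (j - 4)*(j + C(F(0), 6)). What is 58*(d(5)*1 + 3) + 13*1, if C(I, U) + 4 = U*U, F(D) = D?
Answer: 3055/3 ≈ 1018.3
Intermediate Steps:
C(I, U) = -4 + U**2 (C(I, U) = -4 + U*U = -4 + U**2)
d(j) = 2 + (-4 + j)*(32 + j)/3 (d(j) = 2 + ((j - 4)*(j + (-4 + 6**2)))/3 = 2 + ((-4 + j)*(j + (-4 + 36)))/3 = 2 + ((-4 + j)*(j + 32))/3 = 2 + ((-4 + j)*(32 + j))/3 = 2 + (-4 + j)*(32 + j)/3)
58*(d(5)*1 + 3) + 13*1 = 58*((-122/3 + (1/3)*5**2 + (28/3)*5)*1 + 3) + 13*1 = 58*((-122/3 + (1/3)*25 + 140/3)*1 + 3) + 13 = 58*((-122/3 + 25/3 + 140/3)*1 + 3) + 13 = 58*((43/3)*1 + 3) + 13 = 58*(43/3 + 3) + 13 = 58*(52/3) + 13 = 3016/3 + 13 = 3055/3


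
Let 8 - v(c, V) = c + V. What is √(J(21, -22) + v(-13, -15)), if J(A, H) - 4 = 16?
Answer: 2*√14 ≈ 7.4833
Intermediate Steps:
v(c, V) = 8 - V - c (v(c, V) = 8 - (c + V) = 8 - (V + c) = 8 + (-V - c) = 8 - V - c)
J(A, H) = 20 (J(A, H) = 4 + 16 = 20)
√(J(21, -22) + v(-13, -15)) = √(20 + (8 - 1*(-15) - 1*(-13))) = √(20 + (8 + 15 + 13)) = √(20 + 36) = √56 = 2*√14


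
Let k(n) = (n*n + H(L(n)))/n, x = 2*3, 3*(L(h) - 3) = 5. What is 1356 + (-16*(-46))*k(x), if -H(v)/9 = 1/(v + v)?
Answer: 39576/7 ≈ 5653.7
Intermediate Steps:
L(h) = 14/3 (L(h) = 3 + (⅓)*5 = 3 + 5/3 = 14/3)
H(v) = -9/(2*v) (H(v) = -9/(v + v) = -9*1/(2*v) = -9/(2*v))
x = 6
k(n) = (-27/28 + n²)/n (k(n) = (n*n - 9/(2*14/3))/n = (n² - 9/2*3/14)/n = (n² - 27/28)/n = (-27/28 + n²)/n)
1356 + (-16*(-46))*k(x) = 1356 + (-16*(-46))*(6 - 27/28/6) = 1356 + 736*(6 - 27/28*⅙) = 1356 + 736*(6 - 9/56) = 1356 + 736*(327/56) = 1356 + 30084/7 = 39576/7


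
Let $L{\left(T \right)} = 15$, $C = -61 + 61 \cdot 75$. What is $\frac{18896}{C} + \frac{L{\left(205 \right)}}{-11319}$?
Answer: $\frac{35636019}{8515661} \approx 4.1848$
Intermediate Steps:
$C = 4514$ ($C = -61 + 4575 = 4514$)
$\frac{18896}{C} + \frac{L{\left(205 \right)}}{-11319} = \frac{18896}{4514} + \frac{15}{-11319} = 18896 \cdot \frac{1}{4514} + 15 \left(- \frac{1}{11319}\right) = \frac{9448}{2257} - \frac{5}{3773} = \frac{35636019}{8515661}$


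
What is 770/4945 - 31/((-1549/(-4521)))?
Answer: -138370793/1531961 ≈ -90.323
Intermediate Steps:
770/4945 - 31/((-1549/(-4521))) = 770*(1/4945) - 31/((-1549*(-1/4521))) = 154/989 - 31/1549/4521 = 154/989 - 31*4521/1549 = 154/989 - 140151/1549 = -138370793/1531961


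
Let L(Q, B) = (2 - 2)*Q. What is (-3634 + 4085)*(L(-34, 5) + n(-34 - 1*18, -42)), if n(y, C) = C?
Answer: -18942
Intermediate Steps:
L(Q, B) = 0 (L(Q, B) = 0*Q = 0)
(-3634 + 4085)*(L(-34, 5) + n(-34 - 1*18, -42)) = (-3634 + 4085)*(0 - 42) = 451*(-42) = -18942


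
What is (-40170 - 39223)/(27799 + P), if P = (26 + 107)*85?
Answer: -79393/39104 ≈ -2.0303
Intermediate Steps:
P = 11305 (P = 133*85 = 11305)
(-40170 - 39223)/(27799 + P) = (-40170 - 39223)/(27799 + 11305) = -79393/39104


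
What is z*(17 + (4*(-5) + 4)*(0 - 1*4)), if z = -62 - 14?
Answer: -6156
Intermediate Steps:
z = -76
z*(17 + (4*(-5) + 4)*(0 - 1*4)) = -76*(17 + (4*(-5) + 4)*(0 - 1*4)) = -76*(17 + (-20 + 4)*(0 - 4)) = -76*(17 - 16*(-4)) = -76*(17 + 64) = -76*81 = -6156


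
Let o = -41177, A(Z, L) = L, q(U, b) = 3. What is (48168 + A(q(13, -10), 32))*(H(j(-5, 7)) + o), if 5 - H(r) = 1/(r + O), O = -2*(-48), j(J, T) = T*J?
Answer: -121053962600/61 ≈ -1.9845e+9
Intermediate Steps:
j(J, T) = J*T
O = 96
H(r) = 5 - 1/(96 + r) (H(r) = 5 - 1/(r + 96) = 5 - 1/(96 + r))
(48168 + A(q(13, -10), 32))*(H(j(-5, 7)) + o) = (48168 + 32)*((479 + 5*(-5*7))/(96 - 5*7) - 41177) = 48200*((479 + 5*(-35))/(96 - 35) - 41177) = 48200*((479 - 175)/61 - 41177) = 48200*((1/61)*304 - 41177) = 48200*(304/61 - 41177) = 48200*(-2511493/61) = -121053962600/61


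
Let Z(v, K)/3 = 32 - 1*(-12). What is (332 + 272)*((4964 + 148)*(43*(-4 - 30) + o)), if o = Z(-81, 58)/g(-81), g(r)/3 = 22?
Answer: -4507966080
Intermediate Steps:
g(r) = 66 (g(r) = 3*22 = 66)
Z(v, K) = 132 (Z(v, K) = 3*(32 - 1*(-12)) = 3*(32 + 12) = 3*44 = 132)
o = 2 (o = 132/66 = 132*(1/66) = 2)
(332 + 272)*((4964 + 148)*(43*(-4 - 30) + o)) = (332 + 272)*((4964 + 148)*(43*(-4 - 30) + 2)) = 604*(5112*(43*(-34) + 2)) = 604*(5112*(-1462 + 2)) = 604*(5112*(-1460)) = 604*(-7463520) = -4507966080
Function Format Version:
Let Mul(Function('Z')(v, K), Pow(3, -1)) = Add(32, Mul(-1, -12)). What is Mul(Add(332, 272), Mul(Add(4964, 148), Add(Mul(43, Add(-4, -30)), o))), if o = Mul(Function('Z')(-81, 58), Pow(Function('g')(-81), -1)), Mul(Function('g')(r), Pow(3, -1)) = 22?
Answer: -4507966080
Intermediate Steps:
Function('g')(r) = 66 (Function('g')(r) = Mul(3, 22) = 66)
Function('Z')(v, K) = 132 (Function('Z')(v, K) = Mul(3, Add(32, Mul(-1, -12))) = Mul(3, Add(32, 12)) = Mul(3, 44) = 132)
o = 2 (o = Mul(132, Pow(66, -1)) = Mul(132, Rational(1, 66)) = 2)
Mul(Add(332, 272), Mul(Add(4964, 148), Add(Mul(43, Add(-4, -30)), o))) = Mul(Add(332, 272), Mul(Add(4964, 148), Add(Mul(43, Add(-4, -30)), 2))) = Mul(604, Mul(5112, Add(Mul(43, -34), 2))) = Mul(604, Mul(5112, Add(-1462, 2))) = Mul(604, Mul(5112, -1460)) = Mul(604, -7463520) = -4507966080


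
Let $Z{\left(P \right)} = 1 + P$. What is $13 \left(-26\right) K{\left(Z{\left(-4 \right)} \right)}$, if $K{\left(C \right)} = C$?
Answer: $1014$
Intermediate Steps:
$13 \left(-26\right) K{\left(Z{\left(-4 \right)} \right)} = 13 \left(-26\right) \left(1 - 4\right) = \left(-338\right) \left(-3\right) = 1014$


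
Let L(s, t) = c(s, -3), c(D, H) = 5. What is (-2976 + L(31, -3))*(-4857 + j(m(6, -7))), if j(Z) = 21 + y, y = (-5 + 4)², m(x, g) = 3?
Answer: 14364785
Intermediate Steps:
L(s, t) = 5
y = 1 (y = (-1)² = 1)
j(Z) = 22 (j(Z) = 21 + 1 = 22)
(-2976 + L(31, -3))*(-4857 + j(m(6, -7))) = (-2976 + 5)*(-4857 + 22) = -2971*(-4835) = 14364785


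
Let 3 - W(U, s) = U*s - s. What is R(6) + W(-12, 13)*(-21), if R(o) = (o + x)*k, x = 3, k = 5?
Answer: -3567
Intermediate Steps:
W(U, s) = 3 + s - U*s (W(U, s) = 3 - (U*s - s) = 3 - (-s + U*s) = 3 + (s - U*s) = 3 + s - U*s)
R(o) = 15 + 5*o (R(o) = (o + 3)*5 = (3 + o)*5 = 15 + 5*o)
R(6) + W(-12, 13)*(-21) = (15 + 5*6) + (3 + 13 - 1*(-12)*13)*(-21) = (15 + 30) + (3 + 13 + 156)*(-21) = 45 + 172*(-21) = 45 - 3612 = -3567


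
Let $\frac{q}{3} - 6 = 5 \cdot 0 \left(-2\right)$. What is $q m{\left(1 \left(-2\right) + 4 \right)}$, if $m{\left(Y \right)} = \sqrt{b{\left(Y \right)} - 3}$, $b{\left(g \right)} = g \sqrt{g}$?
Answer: $18 \sqrt{-3 + 2 \sqrt{2}} \approx 7.4558 i$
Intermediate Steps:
$b{\left(g \right)} = g^{\frac{3}{2}}$
$m{\left(Y \right)} = \sqrt{-3 + Y^{\frac{3}{2}}}$ ($m{\left(Y \right)} = \sqrt{Y^{\frac{3}{2}} - 3} = \sqrt{-3 + Y^{\frac{3}{2}}}$)
$q = 18$ ($q = 18 + 3 \cdot 5 \cdot 0 \left(-2\right) = 18 + 3 \cdot 0 \left(-2\right) = 18 + 3 \cdot 0 = 18 + 0 = 18$)
$q m{\left(1 \left(-2\right) + 4 \right)} = 18 \sqrt{-3 + \left(1 \left(-2\right) + 4\right)^{\frac{3}{2}}} = 18 \sqrt{-3 + \left(-2 + 4\right)^{\frac{3}{2}}} = 18 \sqrt{-3 + 2^{\frac{3}{2}}} = 18 \sqrt{-3 + 2 \sqrt{2}}$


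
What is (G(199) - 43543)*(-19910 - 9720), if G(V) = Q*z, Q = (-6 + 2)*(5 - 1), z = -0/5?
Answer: 1290179090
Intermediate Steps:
z = 0 (z = -0/5 = -2*0 = 0)
Q = -16 (Q = -4*4 = -16)
G(V) = 0 (G(V) = -16*0 = 0)
(G(199) - 43543)*(-19910 - 9720) = (0 - 43543)*(-19910 - 9720) = -43543*(-29630) = 1290179090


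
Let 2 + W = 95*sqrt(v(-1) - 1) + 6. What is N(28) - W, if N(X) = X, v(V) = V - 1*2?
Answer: 24 - 190*I ≈ 24.0 - 190.0*I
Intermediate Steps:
v(V) = -2 + V (v(V) = V - 2 = -2 + V)
W = 4 + 190*I (W = -2 + (95*sqrt((-2 - 1) - 1) + 6) = -2 + (95*sqrt(-3 - 1) + 6) = -2 + (95*sqrt(-4) + 6) = -2 + (95*(2*I) + 6) = -2 + (190*I + 6) = -2 + (6 + 190*I) = 4 + 190*I ≈ 4.0 + 190.0*I)
N(28) - W = 28 - (4 + 190*I) = 28 + (-4 - 190*I) = 24 - 190*I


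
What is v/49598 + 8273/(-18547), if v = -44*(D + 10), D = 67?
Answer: -236580745/459947053 ≈ -0.51437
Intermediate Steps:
v = -3388 (v = -44*(67 + 10) = -44*77 = -3388)
v/49598 + 8273/(-18547) = -3388/49598 + 8273/(-18547) = -3388*1/49598 + 8273*(-1/18547) = -1694/24799 - 8273/18547 = -236580745/459947053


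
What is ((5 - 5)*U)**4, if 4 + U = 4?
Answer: 0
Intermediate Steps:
U = 0 (U = -4 + 4 = 0)
((5 - 5)*U)**4 = ((5 - 5)*0)**4 = (0*0)**4 = 0**4 = 0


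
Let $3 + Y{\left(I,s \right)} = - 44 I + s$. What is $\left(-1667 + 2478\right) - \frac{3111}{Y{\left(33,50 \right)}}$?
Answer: $\frac{1142566}{1405} \approx 813.21$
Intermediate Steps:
$Y{\left(I,s \right)} = -3 + s - 44 I$ ($Y{\left(I,s \right)} = -3 - \left(- s + 44 I\right) = -3 + s - 44 I$)
$\left(-1667 + 2478\right) - \frac{3111}{Y{\left(33,50 \right)}} = \left(-1667 + 2478\right) - \frac{3111}{-3 + 50 - 1452} = 811 - \frac{3111}{-3 + 50 - 1452} = 811 - \frac{3111}{-1405} = 811 - 3111 \left(- \frac{1}{1405}\right) = 811 - - \frac{3111}{1405} = 811 + \frac{3111}{1405} = \frac{1142566}{1405}$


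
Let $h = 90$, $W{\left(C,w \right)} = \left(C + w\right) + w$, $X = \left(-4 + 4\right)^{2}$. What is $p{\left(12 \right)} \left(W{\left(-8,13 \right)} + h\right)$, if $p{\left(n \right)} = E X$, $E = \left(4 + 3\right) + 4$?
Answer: $0$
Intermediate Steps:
$X = 0$ ($X = 0^{2} = 0$)
$E = 11$ ($E = 7 + 4 = 11$)
$W{\left(C,w \right)} = C + 2 w$
$p{\left(n \right)} = 0$ ($p{\left(n \right)} = 11 \cdot 0 = 0$)
$p{\left(12 \right)} \left(W{\left(-8,13 \right)} + h\right) = 0 \left(\left(-8 + 2 \cdot 13\right) + 90\right) = 0 \left(\left(-8 + 26\right) + 90\right) = 0 \left(18 + 90\right) = 0 \cdot 108 = 0$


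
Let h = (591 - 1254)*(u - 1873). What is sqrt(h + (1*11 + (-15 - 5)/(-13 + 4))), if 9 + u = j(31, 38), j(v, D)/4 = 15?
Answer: sqrt(10871993)/3 ≈ 1099.1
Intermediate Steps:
j(v, D) = 60 (j(v, D) = 4*15 = 60)
u = 51 (u = -9 + 60 = 51)
h = 1207986 (h = (591 - 1254)*(51 - 1873) = -663*(-1822) = 1207986)
sqrt(h + (1*11 + (-15 - 5)/(-13 + 4))) = sqrt(1207986 + (1*11 + (-15 - 5)/(-13 + 4))) = sqrt(1207986 + (11 - 20/(-9))) = sqrt(1207986 + (11 - 20*(-1/9))) = sqrt(1207986 + (11 + 20/9)) = sqrt(1207986 + 119/9) = sqrt(10871993/9) = sqrt(10871993)/3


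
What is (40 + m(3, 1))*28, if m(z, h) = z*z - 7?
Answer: 1176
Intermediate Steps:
m(z, h) = -7 + z² (m(z, h) = z² - 7 = -7 + z²)
(40 + m(3, 1))*28 = (40 + (-7 + 3²))*28 = (40 + (-7 + 9))*28 = (40 + 2)*28 = 42*28 = 1176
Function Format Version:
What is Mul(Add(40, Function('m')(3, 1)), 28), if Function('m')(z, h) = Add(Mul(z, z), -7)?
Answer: 1176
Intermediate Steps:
Function('m')(z, h) = Add(-7, Pow(z, 2)) (Function('m')(z, h) = Add(Pow(z, 2), -7) = Add(-7, Pow(z, 2)))
Mul(Add(40, Function('m')(3, 1)), 28) = Mul(Add(40, Add(-7, Pow(3, 2))), 28) = Mul(Add(40, Add(-7, 9)), 28) = Mul(Add(40, 2), 28) = Mul(42, 28) = 1176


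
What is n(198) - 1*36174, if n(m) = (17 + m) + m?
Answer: -35761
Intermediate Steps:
n(m) = 17 + 2*m
n(198) - 1*36174 = (17 + 2*198) - 1*36174 = (17 + 396) - 36174 = 413 - 36174 = -35761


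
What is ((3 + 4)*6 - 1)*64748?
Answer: 2654668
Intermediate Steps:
((3 + 4)*6 - 1)*64748 = (7*6 - 1)*64748 = (42 - 1)*64748 = 41*64748 = 2654668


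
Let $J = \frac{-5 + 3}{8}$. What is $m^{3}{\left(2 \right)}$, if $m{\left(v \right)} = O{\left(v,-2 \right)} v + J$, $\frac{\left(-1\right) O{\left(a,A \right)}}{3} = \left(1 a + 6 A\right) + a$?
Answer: $\frac{6967871}{64} \approx 1.0887 \cdot 10^{5}$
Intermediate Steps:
$O{\left(a,A \right)} = - 18 A - 6 a$ ($O{\left(a,A \right)} = - 3 \left(\left(1 a + 6 A\right) + a\right) = - 3 \left(\left(a + 6 A\right) + a\right) = - 3 \left(2 a + 6 A\right) = - 18 A - 6 a$)
$J = - \frac{1}{4}$ ($J = \left(-2\right) \frac{1}{8} = - \frac{1}{4} \approx -0.25$)
$m{\left(v \right)} = - \frac{1}{4} + v \left(36 - 6 v\right)$ ($m{\left(v \right)} = \left(\left(-18\right) \left(-2\right) - 6 v\right) v - \frac{1}{4} = \left(36 - 6 v\right) v - \frac{1}{4} = v \left(36 - 6 v\right) - \frac{1}{4} = - \frac{1}{4} + v \left(36 - 6 v\right)$)
$m^{3}{\left(2 \right)} = \left(- \frac{1}{4} - 12 \left(-6 + 2\right)\right)^{3} = \left(- \frac{1}{4} - 12 \left(-4\right)\right)^{3} = \left(- \frac{1}{4} + 48\right)^{3} = \left(\frac{191}{4}\right)^{3} = \frac{6967871}{64}$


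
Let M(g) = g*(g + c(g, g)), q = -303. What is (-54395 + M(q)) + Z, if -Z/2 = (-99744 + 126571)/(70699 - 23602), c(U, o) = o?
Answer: 6085961977/47097 ≈ 1.2922e+5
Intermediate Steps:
M(g) = 2*g**2 (M(g) = g*(g + g) = g*(2*g) = 2*g**2)
Z = -53654/47097 (Z = -2*(-99744 + 126571)/(70699 - 23602) = -53654/47097 ≈ -1.1392)
(-54395 + M(q)) + Z = (-54395 + 2*(-303)**2) - 53654/47097 = (-54395 + 2*91809) - 53654/47097 = (-54395 + 183618) - 53654/47097 = 129223 - 53654/47097 = 6085961977/47097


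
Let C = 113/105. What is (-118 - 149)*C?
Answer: -10057/35 ≈ -287.34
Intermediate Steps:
C = 113/105 (C = 113*(1/105) = 113/105 ≈ 1.0762)
(-118 - 149)*C = (-118 - 149)*(113/105) = -267*113/105 = -10057/35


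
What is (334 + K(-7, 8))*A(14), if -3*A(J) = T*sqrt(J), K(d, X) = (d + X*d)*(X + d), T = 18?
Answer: -1626*sqrt(14) ≈ -6083.9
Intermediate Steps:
K(d, X) = (X + d)*(d + X*d)
A(J) = -6*sqrt(J)
(334 + K(-7, 8))*A(14) = (334 - 7*(8 - 7 + 8**2 + 8*(-7)))*(-6*sqrt(14)) = (334 - 7*(8 - 7 + 64 - 56))*(-6*sqrt(14)) = (334 - 7*9)*(-6*sqrt(14)) = (334 - 63)*(-6*sqrt(14)) = 271*(-6*sqrt(14)) = -1626*sqrt(14)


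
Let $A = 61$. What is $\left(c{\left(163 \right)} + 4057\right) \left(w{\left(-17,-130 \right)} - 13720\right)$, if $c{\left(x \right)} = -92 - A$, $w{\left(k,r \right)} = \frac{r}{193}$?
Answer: $- \frac{10338143360}{193} \approx -5.3566 \cdot 10^{7}$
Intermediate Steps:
$w{\left(k,r \right)} = \frac{r}{193}$ ($w{\left(k,r \right)} = r \frac{1}{193} = \frac{r}{193}$)
$c{\left(x \right)} = -153$ ($c{\left(x \right)} = -92 - 61 = -153$)
$\left(c{\left(163 \right)} + 4057\right) \left(w{\left(-17,-130 \right)} - 13720\right) = \left(-153 + 4057\right) \left(\frac{1}{193} \left(-130\right) - 13720\right) = 3904 \left(- \frac{130}{193} - 13720\right) = 3904 \left(- \frac{2648090}{193}\right) = - \frac{10338143360}{193}$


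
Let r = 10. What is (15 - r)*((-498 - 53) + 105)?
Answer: -2230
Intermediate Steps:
(15 - r)*((-498 - 53) + 105) = (15 - 1*10)*((-498 - 53) + 105) = (15 - 10)*(-551 + 105) = 5*(-446) = -2230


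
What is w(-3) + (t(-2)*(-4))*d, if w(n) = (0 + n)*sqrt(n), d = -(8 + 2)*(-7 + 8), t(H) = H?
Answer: -80 - 3*I*sqrt(3) ≈ -80.0 - 5.1962*I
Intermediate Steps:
d = -10 ≈ -10.000
w(n) = n**(3/2) (w(n) = n*sqrt(n) = n**(3/2))
w(-3) + (t(-2)*(-4))*d = (-3)**(3/2) - 2*(-4)*(-10) = -3*I*sqrt(3) + 8*(-10) = -3*I*sqrt(3) - 80 = -80 - 3*I*sqrt(3)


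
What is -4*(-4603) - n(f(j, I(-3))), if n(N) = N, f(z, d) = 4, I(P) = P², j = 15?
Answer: 18408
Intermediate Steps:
-4*(-4603) - n(f(j, I(-3))) = -4*(-4603) - 1*4 = 18412 - 4 = 18408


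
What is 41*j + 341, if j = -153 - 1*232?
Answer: -15444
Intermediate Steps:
j = -385 (j = -153 - 232 = -385)
41*j + 341 = 41*(-385) + 341 = -15785 + 341 = -15444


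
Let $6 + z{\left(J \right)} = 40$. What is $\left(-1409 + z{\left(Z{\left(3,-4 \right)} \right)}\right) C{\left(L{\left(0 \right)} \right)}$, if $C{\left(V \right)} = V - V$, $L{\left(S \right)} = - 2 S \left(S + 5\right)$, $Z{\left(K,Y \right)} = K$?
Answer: $0$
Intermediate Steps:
$L{\left(S \right)} = - 2 S \left(5 + S\right)$
$z{\left(J \right)} = 34$ ($z{\left(J \right)} = -6 + 40 = 34$)
$C{\left(V \right)} = 0$
$\left(-1409 + z{\left(Z{\left(3,-4 \right)} \right)}\right) C{\left(L{\left(0 \right)} \right)} = \left(-1409 + 34\right) 0 = \left(-1375\right) 0 = 0$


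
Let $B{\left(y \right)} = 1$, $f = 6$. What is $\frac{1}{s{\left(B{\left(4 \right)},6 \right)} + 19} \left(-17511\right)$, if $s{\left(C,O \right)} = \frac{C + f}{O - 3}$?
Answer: $- \frac{52533}{64} \approx -820.83$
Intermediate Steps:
$s{\left(C,O \right)} = \frac{6 + C}{-3 + O}$ ($s{\left(C,O \right)} = \frac{C + 6}{O - 3} = \frac{6 + C}{-3 + O}$)
$\frac{1}{s{\left(B{\left(4 \right)},6 \right)} + 19} \left(-17511\right) = \frac{1}{\frac{6 + 1}{-3 + 6} + 19} \left(-17511\right) = \frac{1}{\frac{1}{3} \cdot 7 + 19} \left(-17511\right) = \frac{1}{\frac{7}{3} + 19} \left(-17511\right) = \frac{1}{\frac{64}{3}} \left(-17511\right) = \frac{3}{64} \left(-17511\right) = - \frac{52533}{64}$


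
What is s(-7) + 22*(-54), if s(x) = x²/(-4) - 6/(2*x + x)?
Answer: -33599/28 ≈ -1200.0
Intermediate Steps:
s(x) = -2/x - x²/4 (s(x) = x²*(-¼) - 6*1/(3*x) = -x²/4 - 2/x = -2/x - x²/4)
s(-7) + 22*(-54) = (¼)*(-8 - 1*(-7)³)/(-7) + 22*(-54) = (¼)*(-⅐)*(-8 - 1*(-343)) - 1188 = (¼)*(-⅐)*(-8 + 343) - 1188 = (¼)*(-⅐)*335 - 1188 = -335/28 - 1188 = -33599/28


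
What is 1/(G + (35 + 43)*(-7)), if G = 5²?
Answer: -1/521 ≈ -0.0019194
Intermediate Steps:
G = 25
1/(G + (35 + 43)*(-7)) = 1/(25 + (35 + 43)*(-7)) = 1/(25 + 78*(-7)) = 1/(25 - 546) = 1/(-521) = -1/521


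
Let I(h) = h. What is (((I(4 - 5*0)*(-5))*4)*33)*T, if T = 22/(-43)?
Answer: 58080/43 ≈ 1350.7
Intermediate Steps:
T = -22/43 (T = 22*(-1/43) = -22/43 ≈ -0.51163)
(((I(4 - 5*0)*(-5))*4)*33)*T = ((((4 - 5*0)*(-5))*4)*33)*(-22/43) = ((((4 + 0)*(-5))*4)*33)*(-22/43) = (((4*(-5))*4)*33)*(-22/43) = (-20*4*33)*(-22/43) = -80*33*(-22/43) = -2640*(-22/43) = 58080/43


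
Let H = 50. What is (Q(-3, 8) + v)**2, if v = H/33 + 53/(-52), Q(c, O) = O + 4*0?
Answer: 212547241/2944656 ≈ 72.181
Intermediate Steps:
Q(c, O) = O (Q(c, O) = O + 0 = O)
v = 851/1716 (v = 50/33 + 53/(-52) = 50*(1/33) + 53*(-1/52) = 50/33 - 53/52 = 851/1716 ≈ 0.49592)
(Q(-3, 8) + v)**2 = (8 + 851/1716)**2 = (14579/1716)**2 = 212547241/2944656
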